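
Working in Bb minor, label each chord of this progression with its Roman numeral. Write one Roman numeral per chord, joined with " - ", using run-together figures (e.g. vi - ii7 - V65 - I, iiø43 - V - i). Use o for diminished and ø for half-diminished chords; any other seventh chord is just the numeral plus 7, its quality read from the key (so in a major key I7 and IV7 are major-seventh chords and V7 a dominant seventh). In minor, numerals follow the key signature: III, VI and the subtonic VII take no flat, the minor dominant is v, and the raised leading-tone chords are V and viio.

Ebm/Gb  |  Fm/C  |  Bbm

Ebm/Gb has root Eb, degree 4 in Bb minor, so iv6.
Fm/C has root F, degree 5 in Bb minor, so v64.
Bbm has root Bb, degree 1 in Bb minor, so i.

iv6 - v64 - i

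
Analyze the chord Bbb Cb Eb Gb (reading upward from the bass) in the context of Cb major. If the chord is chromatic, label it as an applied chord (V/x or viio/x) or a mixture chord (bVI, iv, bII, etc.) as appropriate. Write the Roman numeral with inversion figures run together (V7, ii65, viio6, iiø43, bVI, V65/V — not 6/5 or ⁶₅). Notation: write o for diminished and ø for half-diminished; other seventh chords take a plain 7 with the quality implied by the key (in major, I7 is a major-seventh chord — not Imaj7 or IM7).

The pitches Cb-Eb-Gb-Bbb form a dominant seventh chord rooted on Cb.
Cb is not a diatonic chord root with this quality in Cb major, but it lies a perfect fifth above Fb (IV), so the chord functions as an applied dominant of IV.
With Bbb in the bass the chord is in third inversion, so the figured bass is 42.

V42/IV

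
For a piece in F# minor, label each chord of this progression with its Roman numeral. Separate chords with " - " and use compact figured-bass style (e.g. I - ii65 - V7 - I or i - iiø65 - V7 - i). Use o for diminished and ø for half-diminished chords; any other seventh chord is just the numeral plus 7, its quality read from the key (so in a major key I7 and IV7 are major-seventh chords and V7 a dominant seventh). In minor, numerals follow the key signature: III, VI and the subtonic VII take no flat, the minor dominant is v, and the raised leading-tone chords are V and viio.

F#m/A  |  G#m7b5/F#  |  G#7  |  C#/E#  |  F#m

F#m/A: minor triad on F# = scale degree 1 → i6.
G#m7b5/F# has root G#, degree 2 in F# minor, so iiø42.
G#7 is the secondary dominant of V (dominant seventh chord on G#): V7/V.
C#/E#: root C# is the dominant; major triad there is V6.
F#m has root F#, degree 1 in F# minor, so i.

i6 - iiø42 - V7/V - V6 - i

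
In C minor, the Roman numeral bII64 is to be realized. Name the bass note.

Ab

bII in C minor has root Db; the chord is Db-F-Ab.
The figure 64 means second inversion — the fifth is in the bass.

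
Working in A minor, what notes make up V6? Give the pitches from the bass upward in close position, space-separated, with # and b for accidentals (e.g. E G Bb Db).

In A minor, the fifth degree is E. The dominant is major (leading tone raised), so V is a major triad.
That chord is spelled E-G#-B.
The figured bass 6 indicates first inversion, placing the third (G#) in the bass: G#-B-E.

G# B E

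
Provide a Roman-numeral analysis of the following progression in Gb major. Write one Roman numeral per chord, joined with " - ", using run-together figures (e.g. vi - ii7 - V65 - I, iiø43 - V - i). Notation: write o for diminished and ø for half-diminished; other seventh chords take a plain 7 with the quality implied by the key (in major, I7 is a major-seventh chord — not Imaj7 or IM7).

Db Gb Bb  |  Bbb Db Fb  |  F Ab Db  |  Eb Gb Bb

Db-Gb-Bb: root Gb is the tonic; major triad there is I64.
Bbb-Db-Fb: major triad on Bbb — chromatic; bIII (borrowed from the parallel minor).
F-Ab-Db: major triad on Db = scale degree 5 → V6.
Eb-Gb-Bb has root Eb, degree 6 in Gb major, so vi.

I64 - bIII - V6 - vi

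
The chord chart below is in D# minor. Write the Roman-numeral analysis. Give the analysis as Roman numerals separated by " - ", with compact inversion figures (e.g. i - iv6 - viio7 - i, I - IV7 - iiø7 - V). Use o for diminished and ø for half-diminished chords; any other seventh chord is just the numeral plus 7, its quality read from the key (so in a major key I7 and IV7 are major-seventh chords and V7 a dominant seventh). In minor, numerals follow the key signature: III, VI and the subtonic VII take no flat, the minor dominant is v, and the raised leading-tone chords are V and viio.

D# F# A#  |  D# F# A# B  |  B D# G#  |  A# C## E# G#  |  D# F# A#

D#-F#-A#: minor triad on D# = scale degree 1 → i.
D#-F#-A#-B has root B, degree 6 in D# minor, so VI65.
B-D#-G#: root G# is the subdominant; minor triad there is iv6.
A#-C##-E#-G#: root A# is the dominant; dominant seventh chord there is V7.
D#-F#-A# has root D#, degree 1 in D# minor, so i.

i - VI65 - iv6 - V7 - i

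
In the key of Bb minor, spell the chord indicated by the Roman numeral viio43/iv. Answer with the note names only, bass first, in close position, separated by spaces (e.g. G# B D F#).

Ab Cb D F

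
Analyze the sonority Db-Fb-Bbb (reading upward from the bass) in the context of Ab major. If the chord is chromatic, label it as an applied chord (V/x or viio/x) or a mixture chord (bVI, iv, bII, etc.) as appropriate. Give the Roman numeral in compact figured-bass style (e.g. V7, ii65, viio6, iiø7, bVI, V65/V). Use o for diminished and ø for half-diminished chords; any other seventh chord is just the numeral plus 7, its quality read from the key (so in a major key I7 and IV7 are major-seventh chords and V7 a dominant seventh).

bII6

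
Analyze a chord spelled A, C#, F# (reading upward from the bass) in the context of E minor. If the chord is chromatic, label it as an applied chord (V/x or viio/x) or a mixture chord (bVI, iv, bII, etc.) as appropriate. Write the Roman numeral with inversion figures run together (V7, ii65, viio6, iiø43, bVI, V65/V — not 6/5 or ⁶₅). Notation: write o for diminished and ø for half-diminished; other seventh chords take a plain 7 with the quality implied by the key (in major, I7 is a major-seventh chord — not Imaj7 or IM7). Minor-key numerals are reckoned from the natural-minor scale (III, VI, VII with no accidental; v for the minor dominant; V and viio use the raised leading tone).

Stacked in thirds the chord is F#-A-C#: a minor triad on F#.
F# is the second degree of E minor. This is the minor supertonic, borrowed from the parallel major (the Dorian ii).
With A in the bass the chord is in first inversion, so the figured bass is 6.

ii6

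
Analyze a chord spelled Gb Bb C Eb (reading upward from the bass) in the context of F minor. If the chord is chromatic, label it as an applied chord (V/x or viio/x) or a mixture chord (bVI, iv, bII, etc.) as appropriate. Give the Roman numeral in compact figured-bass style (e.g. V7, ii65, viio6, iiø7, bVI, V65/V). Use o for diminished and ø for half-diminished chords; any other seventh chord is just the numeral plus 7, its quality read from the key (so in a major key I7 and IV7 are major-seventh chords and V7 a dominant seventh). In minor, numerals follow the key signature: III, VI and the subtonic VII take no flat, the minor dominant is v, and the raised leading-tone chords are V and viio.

viiø43/VI

The pitches C-Eb-Gb-Bb form a half-diminished seventh chord rooted on C.
C sits a half step below Db (VI in F minor); a diminished chord there is the applied leading-tone chord of VI.
With Gb in the bass the chord is in second inversion, so the figured bass is 43.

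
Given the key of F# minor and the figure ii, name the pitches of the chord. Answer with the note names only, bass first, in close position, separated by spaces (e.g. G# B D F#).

Scale degree 2 in F# minor is G#; here the chord built on it is altered to a minor triad. ii is the minor supertonic, borrowed from the parallel major (the Dorian ii).
So the chord is G#-B-D#.

G# B D#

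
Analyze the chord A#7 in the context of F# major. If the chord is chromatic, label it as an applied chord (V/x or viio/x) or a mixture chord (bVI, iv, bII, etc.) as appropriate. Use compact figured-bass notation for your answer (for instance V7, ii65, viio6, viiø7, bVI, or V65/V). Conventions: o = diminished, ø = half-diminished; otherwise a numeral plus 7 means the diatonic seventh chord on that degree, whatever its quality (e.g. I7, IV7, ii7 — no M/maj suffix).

V7/vi

Stacked in thirds the chord is A#-C##-E#-G#: a dominant seventh chord on A#.
A# is not a diatonic chord root with this quality in F# major, but it lies a perfect fifth above D# (vi), so the chord functions as an applied dominant of vi.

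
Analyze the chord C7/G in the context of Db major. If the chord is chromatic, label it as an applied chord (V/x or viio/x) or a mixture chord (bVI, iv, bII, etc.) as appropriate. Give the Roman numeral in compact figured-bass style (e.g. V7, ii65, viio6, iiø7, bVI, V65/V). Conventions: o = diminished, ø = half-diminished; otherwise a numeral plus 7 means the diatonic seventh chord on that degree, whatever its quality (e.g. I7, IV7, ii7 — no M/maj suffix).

V43/iii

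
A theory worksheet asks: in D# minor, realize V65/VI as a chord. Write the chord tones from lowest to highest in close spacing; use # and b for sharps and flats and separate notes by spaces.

A# C# E F#

The slash means an applied dominant: we want the dominant of VI. In D# minor, VI is B major, and its dominant is built on F#.
Building a dominant seventh chord on F# gives F#-A#-C#-E.
The figured bass 65 indicates first inversion, placing the third (A#) in the bass: A#-C#-E-F#.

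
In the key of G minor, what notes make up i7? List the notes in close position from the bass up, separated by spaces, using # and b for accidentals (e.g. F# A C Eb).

G Bb D F

In G minor, the first degree is G, and the diatonic chord built there is a minor seventh chord.
That chord is spelled G-Bb-D-F.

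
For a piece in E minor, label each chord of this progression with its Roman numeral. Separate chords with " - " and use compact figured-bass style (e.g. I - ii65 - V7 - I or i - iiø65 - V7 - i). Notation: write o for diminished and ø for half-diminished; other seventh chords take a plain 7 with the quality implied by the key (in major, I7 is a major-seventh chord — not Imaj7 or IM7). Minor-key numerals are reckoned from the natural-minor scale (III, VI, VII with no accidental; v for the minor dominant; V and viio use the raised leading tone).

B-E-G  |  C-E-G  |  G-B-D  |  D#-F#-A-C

i64 - VI - III - viio7

B-E-G has root E, degree 1 in E minor, so i64.
C-E-G has root C, degree 6 in E minor, so VI.
G-B-D: major triad on G = scale degree 3 → III.
D#-F#-A-C has root D#, degree 7 in E minor, so viio7.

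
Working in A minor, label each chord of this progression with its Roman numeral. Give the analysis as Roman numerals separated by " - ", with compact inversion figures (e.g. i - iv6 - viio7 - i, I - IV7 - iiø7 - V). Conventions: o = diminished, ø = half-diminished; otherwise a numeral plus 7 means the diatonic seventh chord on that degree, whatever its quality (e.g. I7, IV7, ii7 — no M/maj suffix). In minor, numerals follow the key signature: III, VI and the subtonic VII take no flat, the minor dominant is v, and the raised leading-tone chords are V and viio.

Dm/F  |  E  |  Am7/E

iv6 - V - i43

Dm/F has root D, degree 4 in A minor, so iv6.
E: root E is the dominant; major triad there is V.
Am7/E has root A, degree 1 in A minor, so i43.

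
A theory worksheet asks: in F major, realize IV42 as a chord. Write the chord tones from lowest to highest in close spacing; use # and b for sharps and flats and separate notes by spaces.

A Bb D F

In F major, the subdominant is Bb, and the diatonic chord built there is a major seventh chord.
Stacking thirds from Bb gives Bb-D-F-A.
The figured bass 42 indicates third inversion, placing the seventh (A) in the bass: A-Bb-D-F.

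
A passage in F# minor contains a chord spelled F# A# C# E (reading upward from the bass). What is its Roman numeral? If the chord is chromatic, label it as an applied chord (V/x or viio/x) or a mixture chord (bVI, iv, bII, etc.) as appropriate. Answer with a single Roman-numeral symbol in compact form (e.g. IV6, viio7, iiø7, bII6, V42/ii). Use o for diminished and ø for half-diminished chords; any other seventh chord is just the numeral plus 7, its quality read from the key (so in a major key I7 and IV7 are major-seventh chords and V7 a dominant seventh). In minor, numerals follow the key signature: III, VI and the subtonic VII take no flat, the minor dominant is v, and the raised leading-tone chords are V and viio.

Stacked in thirds the chord is F#-A#-C#-E: a dominant seventh chord on F#.
F# is not a diatonic chord root with this quality in F# minor, but it lies a perfect fifth above B (iv), so the chord functions as an applied dominant of iv.

V7/iv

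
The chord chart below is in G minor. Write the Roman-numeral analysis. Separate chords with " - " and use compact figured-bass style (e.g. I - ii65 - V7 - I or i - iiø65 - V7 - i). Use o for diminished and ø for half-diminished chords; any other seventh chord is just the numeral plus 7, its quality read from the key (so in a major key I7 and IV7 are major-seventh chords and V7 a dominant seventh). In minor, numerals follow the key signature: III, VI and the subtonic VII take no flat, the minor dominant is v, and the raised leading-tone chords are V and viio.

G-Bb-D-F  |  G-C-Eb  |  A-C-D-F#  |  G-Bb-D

i7 - iv64 - V43 - i

G-Bb-D-F has root G, degree 1 in G minor, so i7.
G-C-Eb: minor triad on C = scale degree 4 → iv64.
A-C-D-F# has root D, degree 5 in G minor, so V43.
G-Bb-D: minor triad on G = scale degree 1 → i.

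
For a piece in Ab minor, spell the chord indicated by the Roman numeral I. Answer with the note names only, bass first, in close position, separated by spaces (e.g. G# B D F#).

I is the major tonic (Picardy third), borrowed from the parallel major. In Ab minor that root is Ab.
So the chord is Ab-C-Eb.

Ab C Eb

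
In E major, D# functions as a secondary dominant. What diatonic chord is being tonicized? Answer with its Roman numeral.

The chord is a major triad on D#.
A dominant resolves down a perfect fifth: D# → G#. In E major, G# is scale degree 3, i.e. iii.

iii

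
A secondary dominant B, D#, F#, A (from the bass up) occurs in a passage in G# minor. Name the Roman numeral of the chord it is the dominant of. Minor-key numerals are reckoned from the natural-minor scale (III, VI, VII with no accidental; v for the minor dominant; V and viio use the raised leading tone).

The chord is a dominant seventh chord on B.
A dominant resolves down a perfect fifth: B → E. In G# minor, E is scale degree 6, i.e. VI.

VI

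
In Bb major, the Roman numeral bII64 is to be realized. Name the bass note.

bII in Bb major has root Cb; the chord is Cb-Eb-Gb.
The figure 64 means second inversion — the fifth is in the bass.

Gb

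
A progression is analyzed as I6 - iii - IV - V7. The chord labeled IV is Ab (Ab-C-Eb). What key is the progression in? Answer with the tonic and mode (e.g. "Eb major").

Eb major

The anchor chord is a major triad on Ab, labeled IV.
If Ab is scale degree 4 and the mode makes that degree carry a major triad, the tonic is Eb and the mode is major.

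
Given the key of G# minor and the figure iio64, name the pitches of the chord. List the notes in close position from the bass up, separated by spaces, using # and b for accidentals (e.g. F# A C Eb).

E A# C#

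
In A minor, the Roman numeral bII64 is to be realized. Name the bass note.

F

bII in A minor has root Bb; the chord is Bb-D-F.
The figure 64 means second inversion — the fifth is in the bass.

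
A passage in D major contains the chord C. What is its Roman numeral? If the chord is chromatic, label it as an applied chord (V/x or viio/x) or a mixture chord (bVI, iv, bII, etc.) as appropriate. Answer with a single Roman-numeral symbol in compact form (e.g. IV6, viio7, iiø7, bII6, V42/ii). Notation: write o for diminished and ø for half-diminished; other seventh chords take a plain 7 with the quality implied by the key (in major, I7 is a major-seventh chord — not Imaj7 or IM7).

bVII

The pitches C-E-G form a major triad rooted on C.
C is the lowered seventh degree of D major (diatonic 7 would be C#). This is a major triad on the lowered seventh degree (the subtonic), borrowed from the parallel minor.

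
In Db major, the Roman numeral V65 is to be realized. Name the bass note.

C

V in Db major has root Ab; the chord is Ab-C-Eb-Gb.
The figure 65 means first inversion — the third is in the bass.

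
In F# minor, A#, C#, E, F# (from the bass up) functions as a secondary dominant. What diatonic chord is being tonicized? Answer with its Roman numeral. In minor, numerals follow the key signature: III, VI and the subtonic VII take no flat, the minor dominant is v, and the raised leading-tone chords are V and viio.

iv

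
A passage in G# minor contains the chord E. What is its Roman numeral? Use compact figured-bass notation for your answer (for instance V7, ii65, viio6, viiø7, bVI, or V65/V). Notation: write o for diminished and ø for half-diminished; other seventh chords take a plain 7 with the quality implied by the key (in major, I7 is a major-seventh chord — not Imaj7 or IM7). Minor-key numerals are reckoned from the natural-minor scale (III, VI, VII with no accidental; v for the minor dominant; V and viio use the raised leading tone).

Stacked in thirds the chord is E-G#-B: a major triad on E.
E is scale degree 6 in G# minor, and a major triad on that degree is written VI.

VI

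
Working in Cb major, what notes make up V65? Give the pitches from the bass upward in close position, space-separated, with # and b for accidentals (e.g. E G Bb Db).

The numeral's case and figure indicate a dominant seventh chord. In Cb major its root, scale degree 5, is Gb.
That chord is spelled Gb-Bb-Db-Fb.
With the 65 figure the chord is in first inversion; from the bass Bb upward in close position it reads Bb-Db-Fb-Gb.

Bb Db Fb Gb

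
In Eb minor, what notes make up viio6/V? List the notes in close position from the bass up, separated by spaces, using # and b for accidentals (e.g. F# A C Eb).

C Eb A

viio6/V is a secondary leading-tone chord. The target V is Bb in Eb minor; the applied chord is rooted a semitone below, on A.
Building a diminished triad on A gives A-C-Eb.
The figured bass 6 indicates first inversion, placing the third (C) in the bass: C-Eb-A.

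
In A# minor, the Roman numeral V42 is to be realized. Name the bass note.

D#

V in A# minor has root E#; the chord is E#-G##-B#-D#.
The figure 42 means third inversion — the seventh is in the bass.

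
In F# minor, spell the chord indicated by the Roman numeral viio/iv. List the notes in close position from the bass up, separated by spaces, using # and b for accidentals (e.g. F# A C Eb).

The slash marks an applied leading-tone chord: viio of iv. In F# minor, iv is B, so the leading tone to it is A#, a half step below.
Building a diminished triad on A# gives A#-C#-E.

A# C# E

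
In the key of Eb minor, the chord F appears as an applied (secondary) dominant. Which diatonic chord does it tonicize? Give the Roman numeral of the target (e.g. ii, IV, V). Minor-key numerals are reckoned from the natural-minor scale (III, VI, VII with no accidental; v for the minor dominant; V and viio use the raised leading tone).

The chord is a major triad on F.
A dominant resolves down a perfect fifth: F → Bb. In Eb minor, Bb is scale degree 5, i.e. V.

V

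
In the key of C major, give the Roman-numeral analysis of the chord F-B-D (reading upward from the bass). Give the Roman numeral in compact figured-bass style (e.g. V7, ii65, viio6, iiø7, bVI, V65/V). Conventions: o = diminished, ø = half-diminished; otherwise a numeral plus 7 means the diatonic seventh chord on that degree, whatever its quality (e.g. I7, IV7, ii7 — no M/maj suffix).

viio64

The pitches B-D-F form a diminished triad rooted on B.
In C major, B is the leading tone; the diatonic diminished triad there is viio.
With F in the bass the chord is in second inversion, so the figured bass is 64.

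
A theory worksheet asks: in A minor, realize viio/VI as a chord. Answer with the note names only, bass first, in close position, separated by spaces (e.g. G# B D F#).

E G Bb

The slash marks an applied leading-tone chord: viio of VI. In A minor, VI is F, so the leading tone to it is E, a half step below.
Building a diminished triad on E gives E-G-Bb.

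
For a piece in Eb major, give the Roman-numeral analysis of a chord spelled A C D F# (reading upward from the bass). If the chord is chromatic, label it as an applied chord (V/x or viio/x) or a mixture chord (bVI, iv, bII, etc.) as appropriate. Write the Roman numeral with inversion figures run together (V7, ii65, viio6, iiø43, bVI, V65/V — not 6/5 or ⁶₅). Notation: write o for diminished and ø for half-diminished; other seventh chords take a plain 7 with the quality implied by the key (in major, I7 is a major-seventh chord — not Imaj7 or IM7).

V43/iii

The pitches D-F#-A-C form a dominant seventh chord rooted on D.
D is not a diatonic chord root with this quality in Eb major, but it lies a perfect fifth above G (iii), so the chord functions as an applied dominant of iii.
With A in the bass the chord is in second inversion, so the figured bass is 43.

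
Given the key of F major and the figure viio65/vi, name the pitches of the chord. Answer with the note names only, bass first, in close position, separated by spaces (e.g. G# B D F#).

E G Bb C#

The slash marks an applied leading-tone chord: viio of vi. In F major, vi is D, so the leading tone to it is C#, a half step below.
Building a fully diminished seventh chord on C# gives C#-E-G-Bb.
With the 65 figure the chord is in first inversion; from the bass E upward in close position it reads E-G-Bb-C#.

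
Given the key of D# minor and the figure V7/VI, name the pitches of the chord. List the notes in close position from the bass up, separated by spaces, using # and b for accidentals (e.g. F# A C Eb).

V7/VI is a secondary dominant — the dominant seventh of VI. VI in D# minor is B, so the applied chord's root is F#, a perfect fifth above.
Building a dominant seventh chord on F# gives F#-A#-C#-E.

F# A# C# E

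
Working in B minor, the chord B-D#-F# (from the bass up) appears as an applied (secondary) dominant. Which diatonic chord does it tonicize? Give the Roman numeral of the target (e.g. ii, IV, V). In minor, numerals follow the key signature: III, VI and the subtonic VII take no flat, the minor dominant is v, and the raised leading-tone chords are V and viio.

The chord is a major triad on B.
A dominant resolves down a perfect fifth: B → E. In B minor, E is scale degree 4, i.e. iv.

iv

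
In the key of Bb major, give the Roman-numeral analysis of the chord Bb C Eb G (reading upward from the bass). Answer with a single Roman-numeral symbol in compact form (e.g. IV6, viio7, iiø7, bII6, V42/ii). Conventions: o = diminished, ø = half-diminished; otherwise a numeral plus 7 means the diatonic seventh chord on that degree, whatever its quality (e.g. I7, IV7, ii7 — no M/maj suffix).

Stacked in thirds the chord is C-Eb-G-Bb: a minor seventh chord on C.
In Bb major, C is the supertonic; the diatonic minor seventh chord there is ii7.
With Bb in the bass the chord is in third inversion, so the figured bass is 42.

ii42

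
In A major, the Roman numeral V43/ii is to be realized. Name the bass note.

C#

The applied chord V43/ii is rooted on F#: F#-A#-C#-E.
The figure 43 means second inversion — the fifth is in the bass.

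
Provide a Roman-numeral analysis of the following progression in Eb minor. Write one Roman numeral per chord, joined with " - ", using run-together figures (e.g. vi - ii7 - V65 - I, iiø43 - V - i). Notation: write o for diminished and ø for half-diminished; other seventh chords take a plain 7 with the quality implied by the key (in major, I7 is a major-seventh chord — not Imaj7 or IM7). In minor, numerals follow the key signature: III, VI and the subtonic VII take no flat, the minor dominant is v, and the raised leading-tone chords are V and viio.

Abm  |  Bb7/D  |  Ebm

Abm has root Ab, degree 4 in Eb minor, so iv.
Bb7/D: dominant seventh chord on Bb = scale degree 5 → V65.
Ebm: minor triad on Eb = scale degree 1 → i.

iv - V65 - i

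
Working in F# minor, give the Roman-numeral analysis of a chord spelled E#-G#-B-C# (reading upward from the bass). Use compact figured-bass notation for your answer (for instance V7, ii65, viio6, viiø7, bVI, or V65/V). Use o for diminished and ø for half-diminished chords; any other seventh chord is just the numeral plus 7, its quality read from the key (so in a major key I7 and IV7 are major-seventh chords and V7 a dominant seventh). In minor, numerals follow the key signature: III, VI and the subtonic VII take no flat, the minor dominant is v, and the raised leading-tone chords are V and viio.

The pitches C#-E#-G#-B form a dominant seventh chord rooted on C#.
C# is scale degree 5 in F# minor, and a dominant seventh chord on that degree is written V7.
With E# in the bass the chord is in first inversion, so the figured bass is 65.

V65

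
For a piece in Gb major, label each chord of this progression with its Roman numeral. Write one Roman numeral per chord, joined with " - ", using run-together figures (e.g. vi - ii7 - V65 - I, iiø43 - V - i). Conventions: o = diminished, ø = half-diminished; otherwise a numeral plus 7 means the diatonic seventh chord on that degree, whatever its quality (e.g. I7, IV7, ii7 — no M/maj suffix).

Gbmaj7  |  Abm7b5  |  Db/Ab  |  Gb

Gbmaj7: major seventh chord on Gb = scale degree 1 → I7.
Abm7b5: Ab with this quality isn't in the key; it's iiø7, borrowed from the parallel minor.
Db/Ab: major triad on Db = scale degree 5 → V64.
Gb has root Gb, degree 1 in Gb major, so I.

I7 - iiø7 - V64 - I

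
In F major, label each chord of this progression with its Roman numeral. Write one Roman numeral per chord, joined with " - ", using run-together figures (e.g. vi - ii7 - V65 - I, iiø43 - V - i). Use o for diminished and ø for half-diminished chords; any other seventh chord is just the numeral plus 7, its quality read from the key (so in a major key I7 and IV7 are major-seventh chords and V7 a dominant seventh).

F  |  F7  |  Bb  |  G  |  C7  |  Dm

I - V7/IV - IV - V/V - V7 - vi

F: root F is the tonic; major triad there is I.
F7: a dominant seventh chord on F, the applied dominant of IV → V7/IV.
Bb has root Bb, degree 4 in F major, so IV.
G: chromatic; G is V of V, so V/V.
C7 has root C, degree 5 in F major, so V7.
Dm: minor triad on D = scale degree 6 → vi.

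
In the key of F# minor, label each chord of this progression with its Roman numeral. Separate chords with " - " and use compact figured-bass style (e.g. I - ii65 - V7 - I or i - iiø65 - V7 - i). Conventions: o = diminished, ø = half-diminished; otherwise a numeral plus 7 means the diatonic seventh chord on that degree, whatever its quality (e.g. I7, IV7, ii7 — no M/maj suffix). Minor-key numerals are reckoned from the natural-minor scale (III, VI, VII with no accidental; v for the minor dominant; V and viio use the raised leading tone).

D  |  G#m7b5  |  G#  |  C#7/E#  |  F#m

VI - iiø7 - V/V - V65 - i

D has root D, degree 6 in F# minor, so VI.
G#m7b5: half-diminished seventh chord on G# = scale degree 2 → iiø7.
G# is the secondary dominant of V (major triad on G#): V/V.
C#7/E#: root C# is the dominant; dominant seventh chord there is V65.
F#m: root F# is the tonic; minor triad there is i.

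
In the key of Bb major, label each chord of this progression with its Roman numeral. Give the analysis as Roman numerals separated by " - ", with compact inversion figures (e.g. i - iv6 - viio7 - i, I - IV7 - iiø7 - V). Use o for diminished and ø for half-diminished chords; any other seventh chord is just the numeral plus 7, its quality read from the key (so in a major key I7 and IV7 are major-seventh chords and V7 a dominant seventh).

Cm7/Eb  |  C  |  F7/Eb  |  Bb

Cm7/Eb: minor seventh chord on C = scale degree 2 → ii65.
C is the secondary dominant of V (major triad on C): V/V.
F7/Eb: dominant seventh chord on F = scale degree 5 → V42.
Bb: root Bb is the tonic; major triad there is I.

ii65 - V/V - V42 - I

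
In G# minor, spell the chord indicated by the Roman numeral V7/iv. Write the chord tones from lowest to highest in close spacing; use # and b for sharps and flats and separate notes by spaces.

V7/iv is a secondary dominant — the dominant seventh of iv. iv in G# minor is C#, so the applied chord's root is G#, a perfect fifth above.
Building a dominant seventh chord on G# gives G#-B#-D#-F#.

G# B# D# F#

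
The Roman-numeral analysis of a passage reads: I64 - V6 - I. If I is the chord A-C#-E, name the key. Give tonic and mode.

I is given as A-C#-E — a major triad with root A.
If A is scale degree 1 and the mode makes that degree carry a major triad, the tonic is A and the mode is major.

A major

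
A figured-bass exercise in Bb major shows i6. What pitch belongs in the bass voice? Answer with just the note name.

i in Bb major has root Bb; the chord is Bb-Db-F.
The figure 6 means first inversion — the third is in the bass.

Db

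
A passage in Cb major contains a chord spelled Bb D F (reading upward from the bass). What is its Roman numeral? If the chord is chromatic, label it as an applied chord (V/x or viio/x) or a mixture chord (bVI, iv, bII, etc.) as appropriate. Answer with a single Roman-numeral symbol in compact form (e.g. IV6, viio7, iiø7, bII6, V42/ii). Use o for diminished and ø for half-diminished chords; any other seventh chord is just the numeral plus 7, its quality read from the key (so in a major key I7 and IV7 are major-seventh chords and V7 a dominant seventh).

V/iii

The pitches Bb-D-F form a major triad rooted on Bb.
Bb is not a diatonic chord root with this quality in Cb major, but it lies a perfect fifth above Eb (iii), so the chord functions as an applied dominant of iii.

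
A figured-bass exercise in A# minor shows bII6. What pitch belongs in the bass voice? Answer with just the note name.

bII in A# minor has root B; the chord is B-D#-F#.
The figure 6 means first inversion — the third is in the bass.

D#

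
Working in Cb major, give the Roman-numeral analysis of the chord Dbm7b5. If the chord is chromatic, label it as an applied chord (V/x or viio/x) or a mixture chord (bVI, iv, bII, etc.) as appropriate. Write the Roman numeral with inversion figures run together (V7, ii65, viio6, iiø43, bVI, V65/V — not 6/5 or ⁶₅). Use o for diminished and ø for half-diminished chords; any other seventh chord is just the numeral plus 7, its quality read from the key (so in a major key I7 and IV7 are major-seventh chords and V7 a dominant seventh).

The pitches Db-Fb-Abb-Cb form a half-diminished seventh chord rooted on Db.
Db is the second degree of Cb major. This is the half-diminished supertonic seventh, borrowed from the parallel minor.

iiø7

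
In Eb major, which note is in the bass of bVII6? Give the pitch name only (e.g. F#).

F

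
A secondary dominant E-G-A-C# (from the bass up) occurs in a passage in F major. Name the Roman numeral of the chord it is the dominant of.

The chord is a dominant seventh chord on A.
A dominant resolves down a perfect fifth: A → D. In F major, D is scale degree 6, i.e. vi.

vi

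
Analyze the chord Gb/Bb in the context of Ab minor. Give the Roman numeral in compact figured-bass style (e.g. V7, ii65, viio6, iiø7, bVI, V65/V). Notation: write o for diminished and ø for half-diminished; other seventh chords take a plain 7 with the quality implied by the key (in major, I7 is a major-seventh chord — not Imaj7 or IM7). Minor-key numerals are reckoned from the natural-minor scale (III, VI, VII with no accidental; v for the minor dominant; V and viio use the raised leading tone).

The pitches Gb-Bb-Db form a major triad rooted on Gb.
Gb is scale degree 7 in Ab minor, and a major triad on that degree is written VII.
With Bb in the bass the chord is in first inversion, so the figured bass is 6.

VII6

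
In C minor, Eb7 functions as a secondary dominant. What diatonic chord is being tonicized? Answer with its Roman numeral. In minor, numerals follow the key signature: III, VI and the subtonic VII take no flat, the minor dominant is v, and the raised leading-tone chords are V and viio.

VI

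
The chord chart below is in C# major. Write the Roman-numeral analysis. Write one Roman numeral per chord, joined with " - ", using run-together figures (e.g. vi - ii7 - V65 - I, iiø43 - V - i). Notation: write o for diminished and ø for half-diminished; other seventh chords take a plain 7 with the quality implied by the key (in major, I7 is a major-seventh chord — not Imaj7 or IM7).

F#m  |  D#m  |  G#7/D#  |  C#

iv - ii - V43 - I

F#m is non-diatonic — iv, a mixture chord from C# minor.
D#m: minor triad on D# = scale degree 2 → ii.
G#7/D#: root G# is the dominant; dominant seventh chord there is V43.
C# has root C#, degree 1 in C# major, so I.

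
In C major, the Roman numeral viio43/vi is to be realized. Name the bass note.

The applied chord viio43/vi is rooted on G#: G#-B-D-F.
The figure 43 means second inversion — the fifth is in the bass.

D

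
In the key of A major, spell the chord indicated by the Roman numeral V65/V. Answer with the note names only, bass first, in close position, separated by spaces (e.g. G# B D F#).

D# F# A B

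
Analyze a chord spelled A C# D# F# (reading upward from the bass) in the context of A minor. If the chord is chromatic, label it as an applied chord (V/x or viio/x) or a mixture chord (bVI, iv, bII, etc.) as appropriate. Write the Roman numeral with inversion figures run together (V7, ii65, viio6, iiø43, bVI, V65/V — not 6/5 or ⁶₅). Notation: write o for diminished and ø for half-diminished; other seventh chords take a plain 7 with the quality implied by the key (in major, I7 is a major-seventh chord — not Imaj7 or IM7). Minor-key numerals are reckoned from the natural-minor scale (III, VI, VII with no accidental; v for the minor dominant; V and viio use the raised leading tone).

viiø43/V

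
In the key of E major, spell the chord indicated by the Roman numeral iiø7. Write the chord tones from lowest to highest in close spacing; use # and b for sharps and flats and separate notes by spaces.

F# A C E

Scale degree 2 in E major is F#; here the chord built on it is altered to a half-diminished seventh chord. iiø7 is the half-diminished supertonic seventh, borrowed from the parallel minor.
So the chord is F#-A-C-E, a half-diminished seventh chord.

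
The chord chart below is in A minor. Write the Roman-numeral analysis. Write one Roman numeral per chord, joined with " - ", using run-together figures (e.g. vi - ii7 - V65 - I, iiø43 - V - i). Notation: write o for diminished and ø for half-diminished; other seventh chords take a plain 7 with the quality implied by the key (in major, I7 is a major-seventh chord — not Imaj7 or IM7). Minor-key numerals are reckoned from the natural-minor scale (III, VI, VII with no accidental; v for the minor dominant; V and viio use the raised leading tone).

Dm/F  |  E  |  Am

iv6 - V - i

Dm/F: minor triad on D = scale degree 4 → iv6.
E: root E is the dominant; major triad there is V.
Am has root A, degree 1 in A minor, so i.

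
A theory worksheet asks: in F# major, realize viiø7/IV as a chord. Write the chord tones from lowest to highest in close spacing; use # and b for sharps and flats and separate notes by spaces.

The slash marks an applied leading-tone chord: viio of IV. In F# major, IV is B, so the leading tone to it is A#, a half step below.
Building a half-diminished seventh chord on A# gives A#-C#-E-G#.

A# C# E G#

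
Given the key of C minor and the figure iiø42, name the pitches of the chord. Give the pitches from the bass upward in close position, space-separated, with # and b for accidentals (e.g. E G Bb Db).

C D F Ab

In C minor, the supertonic is D, and the diatonic chord built there is a half-diminished seventh chord.
That chord is spelled D-F-Ab-C.
The figured bass 42 indicates third inversion, placing the seventh (C) in the bass: C-D-F-Ab.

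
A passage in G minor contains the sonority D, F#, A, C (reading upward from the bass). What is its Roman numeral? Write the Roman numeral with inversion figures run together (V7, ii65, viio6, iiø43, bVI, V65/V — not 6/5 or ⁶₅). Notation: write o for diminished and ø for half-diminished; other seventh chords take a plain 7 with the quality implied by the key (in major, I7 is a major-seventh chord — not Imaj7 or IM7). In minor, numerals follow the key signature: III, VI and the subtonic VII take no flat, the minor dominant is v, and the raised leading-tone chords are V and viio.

V7

The pitches D-F#-A-C form a dominant seventh chord rooted on D.
In G minor, D is the dominant; the diatonic dominant seventh chord there is V7.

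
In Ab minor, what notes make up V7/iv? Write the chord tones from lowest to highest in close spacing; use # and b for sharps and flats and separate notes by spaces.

The slash means an applied dominant: we want the dominant of iv. In Ab minor, iv is Db minor, and its dominant is built on Ab.
Building a dominant seventh chord on Ab gives Ab-C-Eb-Gb.

Ab C Eb Gb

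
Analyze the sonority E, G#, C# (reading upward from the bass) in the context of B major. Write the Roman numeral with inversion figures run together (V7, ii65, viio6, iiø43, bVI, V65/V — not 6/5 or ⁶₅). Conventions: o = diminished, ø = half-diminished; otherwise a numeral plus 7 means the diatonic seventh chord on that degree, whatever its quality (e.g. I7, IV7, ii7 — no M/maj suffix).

ii6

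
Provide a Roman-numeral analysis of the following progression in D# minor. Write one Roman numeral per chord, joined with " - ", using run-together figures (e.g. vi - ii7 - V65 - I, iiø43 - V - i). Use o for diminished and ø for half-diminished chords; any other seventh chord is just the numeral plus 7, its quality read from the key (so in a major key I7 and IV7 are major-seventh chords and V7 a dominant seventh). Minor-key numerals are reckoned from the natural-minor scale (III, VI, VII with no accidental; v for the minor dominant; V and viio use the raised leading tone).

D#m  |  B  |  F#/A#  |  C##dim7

i - VI - III6 - viio7

D#m has root D#, degree 1 in D# minor, so i.
B: major triad on B = scale degree 6 → VI.
F#/A#: major triad on F# = scale degree 3 → III6.
C##dim7: fully diminished seventh chord on C## = scale degree 7 → viio7.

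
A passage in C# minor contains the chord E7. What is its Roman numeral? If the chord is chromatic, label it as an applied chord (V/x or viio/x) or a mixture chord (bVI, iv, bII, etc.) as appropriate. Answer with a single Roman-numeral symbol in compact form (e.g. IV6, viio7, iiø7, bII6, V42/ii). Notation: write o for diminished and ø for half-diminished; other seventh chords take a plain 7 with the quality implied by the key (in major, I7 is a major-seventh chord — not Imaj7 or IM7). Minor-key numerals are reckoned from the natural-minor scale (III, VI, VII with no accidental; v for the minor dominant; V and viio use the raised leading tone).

The pitches E-G#-B-D form a dominant seventh chord rooted on E.
E is not a diatonic chord root with this quality in C# minor, but it lies a perfect fifth above A (VI), so the chord functions as an applied dominant of VI.

V7/VI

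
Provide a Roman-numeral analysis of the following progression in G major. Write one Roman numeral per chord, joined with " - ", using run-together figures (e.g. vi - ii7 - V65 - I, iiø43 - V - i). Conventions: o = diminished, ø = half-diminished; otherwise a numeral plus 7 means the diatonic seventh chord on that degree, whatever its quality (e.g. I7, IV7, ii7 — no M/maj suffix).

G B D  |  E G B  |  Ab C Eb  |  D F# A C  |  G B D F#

I - vi - bII - V7 - I7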